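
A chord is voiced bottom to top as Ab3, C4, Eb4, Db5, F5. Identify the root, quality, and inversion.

Db major ninth, second inversion

Reducing to letter names: Ab, C, Eb, Db, F. These stack in thirds as Db–F–Ab–C–Eb — a Db major ninth chord.
Ab is the fifth of Db major ninth; fifth in the bass means second inversion.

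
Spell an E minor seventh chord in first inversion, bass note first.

Spelling E minor seventh: E–G–B–D. In first inversion the third is bass, giving G, B, D, E from the bottom.

G, B, D, E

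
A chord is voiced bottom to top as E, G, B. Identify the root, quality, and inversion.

E minor, root position

The pitch classes E, G, B arrange in thirds as E–G–B: an E minor triad.
With the root (E) in the bass, the chord is in root position (figured bass 5/3).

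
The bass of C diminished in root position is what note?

C

The root of C diminished (C–Eb–Gb) is C; that is the bass in root position.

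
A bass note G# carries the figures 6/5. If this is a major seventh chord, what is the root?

E

The figures 6/5 mean the third of the chord is in the bass. If G# is the third of a major seventh chord, the root is E (chord tones E–G#–B–D#).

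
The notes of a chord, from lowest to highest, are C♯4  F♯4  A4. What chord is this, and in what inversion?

Reducing to letter names: C#, F#, A. These stack in thirds as F#–A–C# — an F# minor triad.
C# is the fifth of F# minor; fifth in the bass means second inversion (figured bass 6/4).

F# minor, second inversion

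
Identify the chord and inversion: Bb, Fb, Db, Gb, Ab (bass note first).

The pitch classes Bb, Fb, Db, Gb, Ab arrange in thirds as Gb–Bb–Db–Fb–Ab: a Gb dominant ninth chord.
Bb is the third of Gb dominant ninth; third in the bass means first inversion.

Gb dominant ninth, first inversion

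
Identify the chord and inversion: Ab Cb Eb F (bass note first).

Reducing to letter names: Ab, Cb, Eb, F. These stack in thirds as F–Ab–Cb–Eb — an F half-diminished seventh chord.
Ab is the third of F half-diminished seventh; third in the bass means first inversion (figured bass 6/5).

F half-diminished seventh, first inversion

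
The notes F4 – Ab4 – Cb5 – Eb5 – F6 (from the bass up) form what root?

F

F, Ab, Cb, Eb are the tones of an F half-diminished seventh chord (F–Ab–Cb–Eb), making F the root.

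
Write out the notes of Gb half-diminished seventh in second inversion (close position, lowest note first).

Gb half-diminished seventh is Gb–Bbb–Dbb–Fb. Second inversion puts the fifth (Dbb) in the bass, with the remaining tones above: Dbb, Fb, Gb, Bbb.

Dbb, Fb, Gb, Bbb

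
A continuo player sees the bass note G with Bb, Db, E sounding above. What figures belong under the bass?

6/5

The notes G, Bb, Db, E stack in thirds as E–G–Bb–Db — an E diminished seventh chord. The bass G is the third, so this is first inversion: figured 6/5.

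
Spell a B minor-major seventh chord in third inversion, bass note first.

A#, B, D, F#

Spelling B minor-major seventh: B–D–F#–A#. In third inversion the seventh is bass, giving A#, B, D, F# from the bottom.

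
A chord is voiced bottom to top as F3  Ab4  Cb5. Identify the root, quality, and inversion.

F diminished, root position

The distinct note names are F, Ab, Cb. Stacked in thirds they read F–Ab–Cb, which is a diminished triad on F.
F is the root of F diminished; root in the bass means root position (figured bass 5/3).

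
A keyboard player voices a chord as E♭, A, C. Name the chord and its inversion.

A diminished, second inversion

The distinct note names are Eb, A, C. Stacked in thirds they read A–C–Eb, which is a diminished triad on A.
Eb is the fifth of A diminished; fifth in the bass means second inversion (figured bass 6/4).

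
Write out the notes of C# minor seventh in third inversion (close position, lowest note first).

B, C#, E, G#

C# minor seventh is C#–E–G#–B. Third inversion puts the seventh (B) in the bass, with the remaining tones above: B, C#, E, G#.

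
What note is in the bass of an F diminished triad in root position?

F

F diminished is F–Ab–Cb. Root position places the root in the bass: F.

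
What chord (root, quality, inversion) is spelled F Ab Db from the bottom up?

Db major, first inversion

The pitch classes F, Ab, Db arrange in thirds as Db–F–Ab: a Db major triad.
F is the third of Db major; third in the bass means first inversion (figured bass 6).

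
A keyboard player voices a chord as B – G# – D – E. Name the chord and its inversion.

The distinct note names are B, G#, D, E. Stacked in thirds they read E–G#–B–D, which is a dominant seventh chord on E.
B is the fifth of E dominant seventh; fifth in the bass means second inversion (figured bass 4/3).

E dominant seventh, second inversion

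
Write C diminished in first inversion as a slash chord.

First inversion of C diminished has the third (Eb) in the bass. As a slash chord: Cdim/Eb.

Cdim/Eb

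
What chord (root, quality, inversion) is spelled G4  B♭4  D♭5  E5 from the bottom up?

E diminished seventh, first inversion

Reducing to letter names: G, Bb, Db, E. These stack in thirds as E–G–Bb–Db — an E diminished seventh chord.
With the third (G) in the bass, the chord is in first inversion (figured bass 6/5).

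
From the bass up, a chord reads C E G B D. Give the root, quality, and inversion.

C major ninth, root position

The distinct note names are C, E, G, B, D. Stacked in thirds they read C–E–G–B–D, which is a major ninth chord on C.
With the root (C) in the bass, the chord is in root position.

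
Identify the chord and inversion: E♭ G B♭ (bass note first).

Eb major, root position

The pitch classes Eb, G, Bb arrange in thirds as Eb–G–Bb: an Eb major triad.
The lowest note is Eb, the root of the chord, so this is root position (figured bass 5/3).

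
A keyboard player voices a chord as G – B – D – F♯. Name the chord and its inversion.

The pitch classes G, B, D, F# arrange in thirds as G–B–D–F#: a G major seventh chord.
The lowest note is G, the root of the chord, so this is root position (figured bass 7).

G major seventh, root position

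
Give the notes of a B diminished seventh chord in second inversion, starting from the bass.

F, Ab, B, D

B diminished seventh is B–D–F–Ab. Second inversion puts the fifth (F) in the bass, with the remaining tones above: F, Ab, B, D.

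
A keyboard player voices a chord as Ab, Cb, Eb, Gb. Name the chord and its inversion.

The distinct note names are Ab, Cb, Eb, Gb. Stacked in thirds they read Ab–Cb–Eb–Gb, which is a minor seventh chord on Ab.
With the root (Ab) in the bass, the chord is in root position (figured bass 7).

Ab minor seventh, root position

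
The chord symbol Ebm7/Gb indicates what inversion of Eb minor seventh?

first inversion

Ebm7/Gb means Eb minor seventh with Gb in the bass. Gb is the third of Eb minor seventh (Eb–Gb–Bb–Db), so this is first inversion.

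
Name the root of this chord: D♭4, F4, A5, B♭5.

Bb

Db, F, A, Bb are the tones of a Bb minor-major seventh chord (Bb–Db–F–A), making Bb the root.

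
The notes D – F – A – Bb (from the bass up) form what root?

Reordering D, F, A, Bb into stacked thirds gives Bb–D–F–A; the bottom of that stack, Bb, is the root.

Bb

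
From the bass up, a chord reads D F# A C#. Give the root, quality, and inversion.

The distinct note names are D, F#, A, C#. Stacked in thirds they read D–F#–A–C#, which is a major seventh chord on D.
With the root (D) in the bass, the chord is in root position (figured bass 7).

D major seventh, root position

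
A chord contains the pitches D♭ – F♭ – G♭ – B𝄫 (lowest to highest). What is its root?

Reordering Db, Fb, Gb, Bbb into stacked thirds gives Gb–Bbb–Db–Fb; the bottom of that stack, Gb, is the root.

Gb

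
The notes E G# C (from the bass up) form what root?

The distinct letter names are E, G#, C. Arranged as a stack of thirds they read C–E–G#, so C is the root (a C augmented triad).

C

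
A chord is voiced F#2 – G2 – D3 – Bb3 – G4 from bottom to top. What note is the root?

Reordering F#, G, D, Bb into stacked thirds gives G–Bb–D–F#; the bottom of that stack, G, is the root.

G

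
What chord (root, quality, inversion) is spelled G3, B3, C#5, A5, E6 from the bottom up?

The pitch classes G, B, C#, A, E arrange in thirds as A–C#–E–G–B: an A dominant ninth chord.
G is the seventh of A dominant ninth; seventh in the bass means third inversion.

A dominant ninth, third inversion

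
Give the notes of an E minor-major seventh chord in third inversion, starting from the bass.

D#, E, G, B

The chord tones are E–G–B–D#. With the seventh (D#) lowest for third inversion: D#, E, G, B.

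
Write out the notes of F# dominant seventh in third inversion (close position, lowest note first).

E, F#, A#, C#

Spelling F# dominant seventh: F#–A#–C#–E. In third inversion the seventh is bass, giving E, F#, A#, C# from the bottom.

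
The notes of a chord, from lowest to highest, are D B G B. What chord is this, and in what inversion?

G major, second inversion

Reducing to letter names: D, B, G. These stack in thirds as G–B–D — a G major triad.
The lowest note is D, the fifth of the chord, so this is second inversion (figured bass 6/4).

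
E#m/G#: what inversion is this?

first inversion

E#m/G# means E# minor with G# in the bass. G# is the third of E# minor (E#–G#–B#), so this is first inversion.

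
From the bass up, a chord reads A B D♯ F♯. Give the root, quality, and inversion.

B dominant seventh, third inversion

The pitch classes A, B, D#, F# arrange in thirds as B–D#–F#–A: a B dominant seventh chord.
With the seventh (A) in the bass, the chord is in third inversion (figured bass 4/2).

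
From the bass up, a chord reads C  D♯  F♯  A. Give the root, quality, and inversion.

D# diminished seventh, third inversion

Reducing to letter names: C, D#, F#, A. These stack in thirds as D#–F#–A–C — a D# diminished seventh chord.
C is the seventh of D# diminished seventh; seventh in the bass means third inversion (figured bass 4/2).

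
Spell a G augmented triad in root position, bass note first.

G, B, D#

Spelling G augmented: G–B–D#. In root position the root is bass, giving G, B, D# from the bottom.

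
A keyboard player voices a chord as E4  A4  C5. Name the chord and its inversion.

The pitch classes E, A, C arrange in thirds as A–C–E: an A minor triad.
E is the fifth of A minor; fifth in the bass means second inversion (figured bass 6/4).

A minor, second inversion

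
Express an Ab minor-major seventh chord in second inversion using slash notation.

Second inversion of Ab minor-major seventh has the fifth (Eb) in the bass. As a slash chord: Abm(maj7)/Eb.

Abm(maj7)/Eb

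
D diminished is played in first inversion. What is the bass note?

F

In first inversion the third is lowest. For D diminished (D–F–Ab) that is F.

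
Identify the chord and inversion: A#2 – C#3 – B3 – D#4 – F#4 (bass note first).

B major ninth, third inversion

The pitch classes A#, C#, B, D#, F# arrange in thirds as B–D#–F#–A#–C#: a B major ninth chord.
The lowest note is A#, the seventh of the chord, so this is third inversion.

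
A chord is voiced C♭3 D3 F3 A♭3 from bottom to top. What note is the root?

Cb, D, F, Ab are the tones of a D diminished seventh chord (D–F–Ab–Cb), making D the root.

D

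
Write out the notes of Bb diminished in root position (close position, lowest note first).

Bb, Db, Fb

Bb diminished is Bb–Db–Fb. Root position puts the root (Bb) in the bass, with the remaining tones above: Bb, Db, Fb.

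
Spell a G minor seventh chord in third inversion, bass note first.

F, G, Bb, D

The chord tones are G–Bb–D–F. With the seventh (F) lowest for third inversion: F, G, Bb, D.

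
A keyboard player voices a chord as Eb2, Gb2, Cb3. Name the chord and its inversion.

Cb major, first inversion

Reducing to letter names: Eb, Gb, Cb. These stack in thirds as Cb–Eb–Gb — a Cb major triad.
With the third (Eb) in the bass, the chord is in first inversion (figured bass 6).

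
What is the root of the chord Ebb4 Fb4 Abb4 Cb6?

Fb

Reordering Ebb, Fb, Abb, Cb into stacked thirds gives Fb–Abb–Cb–Ebb; the bottom of that stack, Fb, is the root.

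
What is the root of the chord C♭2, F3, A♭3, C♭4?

The distinct letter names are Cb, F, Ab. Arranged as a stack of thirds they read F–Ab–Cb, so F is the root (an F diminished triad).

F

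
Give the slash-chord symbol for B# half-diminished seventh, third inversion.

B#ø7/A#

Third inversion of B# half-diminished seventh has the seventh (A#) in the bass. As a slash chord: B#ø7/A#.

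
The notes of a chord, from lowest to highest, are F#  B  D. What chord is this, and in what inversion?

The distinct note names are F#, B, D. Stacked in thirds they read B–D–F#, which is a minor triad on B.
The lowest note is F#, the fifth of the chord, so this is second inversion (figured bass 6/4).

B minor, second inversion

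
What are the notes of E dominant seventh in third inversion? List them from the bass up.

E dominant seventh is E–G#–B–D. Third inversion puts the seventh (D) in the bass, with the remaining tones above: D, E, G#, B.

D, E, G#, B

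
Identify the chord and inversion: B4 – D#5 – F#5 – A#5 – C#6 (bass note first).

B major ninth, root position

Reducing to letter names: B, D#, F#, A#, C#. These stack in thirds as B–D#–F#–A#–C# — a B major ninth chord.
The lowest note is B, the root of the chord, so this is root position.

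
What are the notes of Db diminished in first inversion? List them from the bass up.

Fb, Abb, Db

The chord tones are Db–Fb–Abb. With the third (Fb) lowest for first inversion: Fb, Abb, Db.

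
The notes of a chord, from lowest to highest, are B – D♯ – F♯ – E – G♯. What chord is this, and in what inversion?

E major ninth, second inversion

Reducing to letter names: B, D#, F#, E, G#. These stack in thirds as E–G#–B–D#–F# — an E major ninth chord.
The lowest note is B, the fifth of the chord, so this is second inversion.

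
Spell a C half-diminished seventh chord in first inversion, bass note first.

The chord tones are C–Eb–Gb–Bb. With the third (Eb) lowest for first inversion: Eb, Gb, Bb, C.

Eb, Gb, Bb, C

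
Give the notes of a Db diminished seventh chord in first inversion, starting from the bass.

Fb, Abb, Cbb, Db

The chord tones are Db–Fb–Abb–Cbb. With the third (Fb) lowest for first inversion: Fb, Abb, Cbb, Db.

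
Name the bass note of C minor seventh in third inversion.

Bb

The seventh of C minor seventh (C–Eb–G–Bb) is Bb; that is the bass in third inversion.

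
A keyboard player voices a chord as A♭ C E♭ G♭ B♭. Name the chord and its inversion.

Ab dominant ninth, root position

The distinct note names are Ab, C, Eb, Gb, Bb. Stacked in thirds they read Ab–C–Eb–Gb–Bb, which is a dominant ninth chord on Ab.
Ab is the root of Ab dominant ninth; root in the bass means root position.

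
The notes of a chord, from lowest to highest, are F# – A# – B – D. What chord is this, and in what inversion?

B minor-major seventh, second inversion

Reducing to letter names: F#, A#, B, D. These stack in thirds as B–D–F#–A# — a B minor-major seventh chord.
F# is the fifth of B minor-major seventh; fifth in the bass means second inversion (figured bass 4/3).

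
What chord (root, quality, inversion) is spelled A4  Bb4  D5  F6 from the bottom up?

Bb major seventh, third inversion

Reducing to letter names: A, Bb, D, F. These stack in thirds as Bb–D–F–A — a Bb major seventh chord.
The lowest note is A, the seventh of the chord, so this is third inversion (figured bass 4/2).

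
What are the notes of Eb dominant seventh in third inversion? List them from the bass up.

Db, Eb, G, Bb

Eb dominant seventh is Eb–G–Bb–Db. Third inversion puts the seventh (Db) in the bass, with the remaining tones above: Db, Eb, G, Bb.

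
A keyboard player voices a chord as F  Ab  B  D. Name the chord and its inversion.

The pitch classes F, Ab, B, D arrange in thirds as B–D–F–Ab: a B diminished seventh chord.
The lowest note is F, the fifth of the chord, so this is second inversion (figured bass 4/3).

B diminished seventh, second inversion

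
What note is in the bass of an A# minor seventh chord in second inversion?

In second inversion the fifth is lowest. For A# minor seventh (A#–C#–E#–G#) that is E#.

E#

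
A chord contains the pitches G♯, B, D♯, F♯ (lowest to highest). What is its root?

The distinct letter names are G#, B, D#, F#. Arranged as a stack of thirds they read G#–B–D#–F#, so G# is the root (a G# minor seventh chord).

G#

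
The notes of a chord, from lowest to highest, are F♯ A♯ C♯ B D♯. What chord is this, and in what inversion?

The pitch classes F#, A#, C#, B, D# arrange in thirds as B–D#–F#–A#–C#: a B major ninth chord.
F# is the fifth of B major ninth; fifth in the bass means second inversion.

B major ninth, second inversion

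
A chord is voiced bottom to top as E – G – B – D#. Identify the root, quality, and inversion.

The distinct note names are E, G, B, D#. Stacked in thirds they read E–G–B–D#, which is a minor-major seventh chord on E.
With the root (E) in the bass, the chord is in root position (figured bass 7).

E minor-major seventh, root position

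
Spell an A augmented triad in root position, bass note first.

A, C#, E#

Spelling A augmented: A–C#–E#. In root position the root is bass, giving A, C#, E# from the bottom.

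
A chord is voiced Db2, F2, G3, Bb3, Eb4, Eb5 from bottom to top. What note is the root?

Reordering Db, F, G, Bb, Eb into stacked thirds gives Eb–G–Bb–Db–F; the bottom of that stack, Eb, is the root.

Eb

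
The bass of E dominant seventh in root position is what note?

E

In root position the root is lowest. For E dominant seventh (E–G#–B–D) that is E.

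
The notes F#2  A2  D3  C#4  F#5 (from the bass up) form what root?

D

F#, A, D, C# are the tones of a D major seventh chord (D–F#–A–C#), making D the root.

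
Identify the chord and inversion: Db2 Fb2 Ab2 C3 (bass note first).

Db minor-major seventh, root position

Reducing to letter names: Db, Fb, Ab, C. These stack in thirds as Db–Fb–Ab–C — a Db minor-major seventh chord.
With the root (Db) in the bass, the chord is in root position (figured bass 7).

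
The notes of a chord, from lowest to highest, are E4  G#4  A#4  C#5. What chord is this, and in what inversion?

A# half-diminished seventh, second inversion

The pitch classes E, G#, A#, C# arrange in thirds as A#–C#–E–G#: an A# half-diminished seventh chord.
With the fifth (E) in the bass, the chord is in second inversion (figured bass 4/3).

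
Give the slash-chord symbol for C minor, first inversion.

First inversion of C minor has the third (Eb) in the bass. As a slash chord: Cm/Eb.

Cm/Eb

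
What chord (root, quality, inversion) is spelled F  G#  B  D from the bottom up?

G# diminished seventh, third inversion

The distinct note names are F, G#, B, D. Stacked in thirds they read G#–B–D–F, which is a diminished seventh chord on G#.
F is the seventh of G# diminished seventh; seventh in the bass means third inversion (figured bass 4/2).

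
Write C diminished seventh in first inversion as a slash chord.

Cdim7/Eb

First inversion of C diminished seventh has the third (Eb) in the bass. As a slash chord: Cdim7/Eb.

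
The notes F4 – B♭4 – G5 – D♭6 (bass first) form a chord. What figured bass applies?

4/2

The notes F, Bb, G, Db stack in thirds as G–Bb–Db–F — a G half-diminished seventh chord. The bass F is the seventh, so this is third inversion: figured 4/2.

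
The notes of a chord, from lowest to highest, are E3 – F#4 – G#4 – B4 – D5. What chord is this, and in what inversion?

E dominant ninth, root position

Reducing to letter names: E, F#, G#, B, D. These stack in thirds as E–G#–B–D–F# — an E dominant ninth chord.
With the root (E) in the bass, the chord is in root position.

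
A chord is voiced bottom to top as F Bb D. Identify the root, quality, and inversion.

Bb major, second inversion

The pitch classes F, Bb, D arrange in thirds as Bb–D–F: a Bb major triad.
The lowest note is F, the fifth of the chord, so this is second inversion (figured bass 6/4).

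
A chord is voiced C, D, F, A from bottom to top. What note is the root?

C, D, F, A are the tones of a D minor seventh chord (D–F–A–C), making D the root.

D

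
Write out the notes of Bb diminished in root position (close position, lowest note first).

Bb, Db, Fb

Bb diminished is Bb–Db–Fb. Root position puts the root (Bb) in the bass, with the remaining tones above: Bb, Db, Fb.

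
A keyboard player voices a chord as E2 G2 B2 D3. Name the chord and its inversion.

The pitch classes E, G, B, D arrange in thirds as E–G–B–D: an E minor seventh chord.
The lowest note is E, the root of the chord, so this is root position (figured bass 7).

E minor seventh, root position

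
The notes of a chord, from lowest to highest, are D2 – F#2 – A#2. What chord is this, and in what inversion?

Reducing to letter names: D, F#, A#. These stack in thirds as D–F#–A# — a D augmented triad.
The lowest note is D, the root of the chord, so this is root position (figured bass 5/3).

D augmented, root position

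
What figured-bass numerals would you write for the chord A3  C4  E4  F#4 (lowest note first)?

6/5

The notes A, C, E, F# stack in thirds as F#–A–C–E — an F# half-diminished seventh chord. The bass A is the third, so this is first inversion: figured 6/5.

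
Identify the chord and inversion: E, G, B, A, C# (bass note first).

The distinct note names are E, G, B, A, C#. Stacked in thirds they read A–C#–E–G–B, which is a dominant ninth chord on A.
The lowest note is E, the fifth of the chord, so this is second inversion.

A dominant ninth, second inversion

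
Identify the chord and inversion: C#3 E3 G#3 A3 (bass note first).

A major seventh, first inversion

The pitch classes C#, E, G#, A arrange in thirds as A–C#–E–G#: an A major seventh chord.
With the third (C#) in the bass, the chord is in first inversion (figured bass 6/5).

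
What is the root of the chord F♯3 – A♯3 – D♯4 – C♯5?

D#

F#, A#, D#, C# are the tones of a D# minor seventh chord (D#–F#–A#–C#), making D# the root.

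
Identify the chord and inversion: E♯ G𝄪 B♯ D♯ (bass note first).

The distinct note names are E#, G##, B#, D#. Stacked in thirds they read E#–G##–B#–D#, which is a dominant seventh chord on E#.
With the root (E#) in the bass, the chord is in root position (figured bass 7).

E# dominant seventh, root position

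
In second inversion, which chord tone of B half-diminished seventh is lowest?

The fifth of B half-diminished seventh (B–D–F–A) is F; that is the bass in second inversion.

F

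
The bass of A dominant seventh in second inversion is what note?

E

In second inversion the fifth is lowest. For A dominant seventh (A–C#–E–G) that is E.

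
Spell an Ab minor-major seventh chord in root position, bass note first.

Spelling Ab minor-major seventh: Ab–Cb–Eb–G. In root position the root is bass, giving Ab, Cb, Eb, G from the bottom.

Ab, Cb, Eb, G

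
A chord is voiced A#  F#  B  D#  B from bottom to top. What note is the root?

B

Reordering A#, F#, B, D# into stacked thirds gives B–D#–F#–A#; the bottom of that stack, B, is the root.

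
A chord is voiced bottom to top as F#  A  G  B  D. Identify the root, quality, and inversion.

The distinct note names are F#, A, G, B, D. Stacked in thirds they read G–B–D–F#–A, which is a major ninth chord on G.
F# is the seventh of G major ninth; seventh in the bass means third inversion.

G major ninth, third inversion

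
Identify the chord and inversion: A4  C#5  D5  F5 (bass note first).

Reducing to letter names: A, C#, D, F. These stack in thirds as D–F–A–C# — a D minor-major seventh chord.
With the fifth (A) in the bass, the chord is in second inversion (figured bass 4/3).

D minor-major seventh, second inversion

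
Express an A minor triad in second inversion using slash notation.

Am/E

Second inversion of A minor has the fifth (E) in the bass. As a slash chord: Am/E.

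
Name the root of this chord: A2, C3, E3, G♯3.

The distinct letter names are A, C, E, G#. Arranged as a stack of thirds they read A–C–E–G#, so A is the root (an A minor-major seventh chord).

A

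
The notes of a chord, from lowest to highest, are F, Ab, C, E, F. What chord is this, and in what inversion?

The pitch classes F, Ab, C, E arrange in thirds as F–Ab–C–E: an F minor-major seventh chord.
F is the root of F minor-major seventh; root in the bass means root position (figured bass 7).

F minor-major seventh, root position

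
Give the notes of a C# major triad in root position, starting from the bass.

C# major is C#–E#–G#. Root position puts the root (C#) in the bass, with the remaining tones above: C#, E#, G#.

C#, E#, G#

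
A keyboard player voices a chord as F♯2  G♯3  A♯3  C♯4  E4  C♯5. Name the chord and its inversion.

The distinct note names are F#, G#, A#, C#, E. Stacked in thirds they read F#–A#–C#–E–G#, which is a dominant ninth chord on F#.
F# is the root of F# dominant ninth; root in the bass means root position.

F# dominant ninth, root position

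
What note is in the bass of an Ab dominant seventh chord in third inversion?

Gb

The seventh of Ab dominant seventh (Ab–C–Eb–Gb) is Gb; that is the bass in third inversion.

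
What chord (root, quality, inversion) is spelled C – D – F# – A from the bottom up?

Reducing to letter names: C, D, F#, A. These stack in thirds as D–F#–A–C — a D dominant seventh chord.
C is the seventh of D dominant seventh; seventh in the bass means third inversion (figured bass 4/2).

D dominant seventh, third inversion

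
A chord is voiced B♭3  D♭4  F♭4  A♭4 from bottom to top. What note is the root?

Bb

The distinct letter names are Bb, Db, Fb, Ab. Arranged as a stack of thirds they read Bb–Db–Fb–Ab, so Bb is the root (a Bb half-diminished seventh chord).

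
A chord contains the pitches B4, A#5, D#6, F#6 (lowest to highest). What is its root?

Reordering B, A#, D#, F# into stacked thirds gives B–D#–F#–A#; the bottom of that stack, B, is the root.

B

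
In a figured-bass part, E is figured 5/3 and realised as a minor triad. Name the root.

E

The figures 5/3 mean the root of the chord is in the bass. If E is the root of a minor triad, the root is E (chord tones E–G–B).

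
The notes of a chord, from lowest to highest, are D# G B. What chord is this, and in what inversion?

G augmented, second inversion

Reducing to letter names: D#, G, B. These stack in thirds as G–B–D# — a G augmented triad.
The lowest note is D#, the fifth of the chord, so this is second inversion (figured bass 6/4).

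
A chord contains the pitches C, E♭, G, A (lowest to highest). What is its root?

The distinct letter names are C, Eb, G, A. Arranged as a stack of thirds they read A–C–Eb–G, so A is the root (an A half-diminished seventh chord).

A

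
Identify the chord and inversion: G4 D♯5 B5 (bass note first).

The distinct note names are G, D#, B. Stacked in thirds they read G–B–D#, which is an augmented triad on G.
G is the root of G augmented; root in the bass means root position (figured bass 5/3).

G augmented, root position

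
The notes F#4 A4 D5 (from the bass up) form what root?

The distinct letter names are F#, A, D. Arranged as a stack of thirds they read D–F#–A, so D is the root (a D major triad).

D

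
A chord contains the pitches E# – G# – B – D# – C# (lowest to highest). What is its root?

The distinct letter names are E#, G#, B, D#, C#. Arranged as a stack of thirds they read C#–E#–G#–B–D#, so C# is the root (a C# dominant ninth chord).

C#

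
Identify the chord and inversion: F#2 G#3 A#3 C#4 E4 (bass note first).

F# dominant ninth, root position

Reducing to letter names: F#, G#, A#, C#, E. These stack in thirds as F#–A#–C#–E–G# — an F# dominant ninth chord.
The lowest note is F#, the root of the chord, so this is root position.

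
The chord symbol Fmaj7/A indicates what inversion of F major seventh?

first inversion

Fmaj7/A means F major seventh with A in the bass. A is the third of F major seventh (F–A–C–E), so this is first inversion.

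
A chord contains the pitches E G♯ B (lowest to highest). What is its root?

E

The distinct letter names are E, G#, B. Arranged as a stack of thirds they read E–G#–B, so E is the root (an E major triad).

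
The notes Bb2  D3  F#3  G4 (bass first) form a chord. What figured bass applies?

The notes Bb, D, F#, G stack in thirds as G–Bb–D–F# — a G minor-major seventh chord. The bass Bb is the third, so this is first inversion: figured 6/5.

6/5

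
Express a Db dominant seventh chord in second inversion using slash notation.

Db7/Ab

Second inversion of Db dominant seventh has the fifth (Ab) in the bass. As a slash chord: Db7/Ab.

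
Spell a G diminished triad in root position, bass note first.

G, Bb, Db

Spelling G diminished: G–Bb–Db. In root position the root is bass, giving G, Bb, Db from the bottom.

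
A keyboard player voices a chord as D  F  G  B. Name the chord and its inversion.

The pitch classes D, F, G, B arrange in thirds as G–B–D–F: a G dominant seventh chord.
D is the fifth of G dominant seventh; fifth in the bass means second inversion (figured bass 4/3).

G dominant seventh, second inversion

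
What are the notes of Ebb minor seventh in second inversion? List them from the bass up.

Bbb, Dbb, Ebb, Gbb

The chord tones are Ebb–Gbb–Bbb–Dbb. With the fifth (Bbb) lowest for second inversion: Bbb, Dbb, Ebb, Gbb.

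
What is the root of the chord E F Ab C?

Reordering E, F, Ab, C into stacked thirds gives F–Ab–C–E; the bottom of that stack, F, is the root.

F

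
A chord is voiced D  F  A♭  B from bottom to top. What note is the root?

D, F, Ab, B are the tones of a B diminished seventh chord (B–D–F–Ab), making B the root.

B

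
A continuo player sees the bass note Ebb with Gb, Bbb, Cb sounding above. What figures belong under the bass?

6/5

The notes Ebb, Gb, Bbb, Cb stack in thirds as Cb–Ebb–Gb–Bbb — a Cb minor seventh chord. The bass Ebb is the third, so this is first inversion: figured 6/5.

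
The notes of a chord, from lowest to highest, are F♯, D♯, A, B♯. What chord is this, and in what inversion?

B# diminished seventh, second inversion

The pitch classes F#, D#, A, B# arrange in thirds as B#–D#–F#–A: a B# diminished seventh chord.
The lowest note is F#, the fifth of the chord, so this is second inversion (figured bass 4/3).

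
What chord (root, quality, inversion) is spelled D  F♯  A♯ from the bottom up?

D augmented, root position

Reducing to letter names: D, F#, A#. These stack in thirds as D–F#–A# — a D augmented triad.
D is the root of D augmented; root in the bass means root position (figured bass 5/3).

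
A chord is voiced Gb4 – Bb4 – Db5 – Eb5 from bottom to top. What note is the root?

Reordering Gb, Bb, Db, Eb into stacked thirds gives Eb–Gb–Bb–Db; the bottom of that stack, Eb, is the root.

Eb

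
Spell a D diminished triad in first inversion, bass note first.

The chord tones are D–F–Ab. With the third (F) lowest for first inversion: F, Ab, D.

F, Ab, D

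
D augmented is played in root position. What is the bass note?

D

The root of D augmented (D–F#–A#) is D; that is the bass in root position.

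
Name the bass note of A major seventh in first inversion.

In first inversion the third is lowest. For A major seventh (A–C#–E–G#) that is C#.

C#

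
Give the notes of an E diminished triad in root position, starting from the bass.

The chord tones are E–G–Bb. With the root (E) lowest for root position: E, G, Bb.

E, G, Bb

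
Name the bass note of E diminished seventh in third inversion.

The seventh of E diminished seventh (E–G–Bb–Db) is Db; that is the bass in third inversion.

Db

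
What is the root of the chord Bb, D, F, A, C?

Bb

The distinct letter names are Bb, D, F, A, C. Arranged as a stack of thirds they read Bb–D–F–A–C, so Bb is the root (a Bb major ninth chord).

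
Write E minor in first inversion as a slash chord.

Em/G

First inversion of E minor has the third (G) in the bass. As a slash chord: Em/G.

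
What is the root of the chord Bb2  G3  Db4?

Bb, G, Db are the tones of a G diminished triad (G–Bb–Db), making G the root.

G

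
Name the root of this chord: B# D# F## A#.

Reordering B#, D#, F##, A# into stacked thirds gives B#–D#–F##–A#; the bottom of that stack, B#, is the root.

B#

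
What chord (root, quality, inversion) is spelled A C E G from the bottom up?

A minor seventh, root position

The pitch classes A, C, E, G arrange in thirds as A–C–E–G: an A minor seventh chord.
The lowest note is A, the root of the chord, so this is root position (figured bass 7).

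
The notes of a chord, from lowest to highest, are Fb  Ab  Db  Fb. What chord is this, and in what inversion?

Db minor, first inversion

The distinct note names are Fb, Ab, Db. Stacked in thirds they read Db–Fb–Ab, which is a minor triad on Db.
The lowest note is Fb, the third of the chord, so this is first inversion (figured bass 6).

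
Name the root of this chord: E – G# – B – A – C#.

The distinct letter names are E, G#, B, A, C#. Arranged as a stack of thirds they read A–C#–E–G#–B, so A is the root (an A major ninth chord).

A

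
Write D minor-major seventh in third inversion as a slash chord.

Dm(maj7)/C#

Third inversion of D minor-major seventh has the seventh (C#) in the bass. As a slash chord: Dm(maj7)/C#.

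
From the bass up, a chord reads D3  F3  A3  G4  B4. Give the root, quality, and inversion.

The distinct note names are D, F, A, G, B. Stacked in thirds they read G–B–D–F–A, which is a dominant ninth chord on G.
With the fifth (D) in the bass, the chord is in second inversion.

G dominant ninth, second inversion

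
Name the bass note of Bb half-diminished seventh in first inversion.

Db

The third of Bb half-diminished seventh (Bb–Db–Fb–Ab) is Db; that is the bass in first inversion.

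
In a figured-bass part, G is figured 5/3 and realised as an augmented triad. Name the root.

The figures 5/3 mean the root of the chord is in the bass. If G is the root of an augmented triad, the root is G (chord tones G–B–D#).

G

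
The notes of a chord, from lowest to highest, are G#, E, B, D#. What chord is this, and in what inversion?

E major seventh, first inversion

The pitch classes G#, E, B, D# arrange in thirds as E–G#–B–D#: an E major seventh chord.
G# is the third of E major seventh; third in the bass means first inversion (figured bass 6/5).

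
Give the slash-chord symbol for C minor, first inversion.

First inversion of C minor has the third (Eb) in the bass. As a slash chord: Cm/Eb.

Cm/Eb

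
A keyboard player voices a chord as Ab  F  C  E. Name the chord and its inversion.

F minor-major seventh, first inversion

The distinct note names are Ab, F, C, E. Stacked in thirds they read F–Ab–C–E, which is a minor-major seventh chord on F.
With the third (Ab) in the bass, the chord is in first inversion (figured bass 6/5).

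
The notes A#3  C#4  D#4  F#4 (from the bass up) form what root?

A#, C#, D#, F# are the tones of a D# minor seventh chord (D#–F#–A#–C#), making D# the root.

D#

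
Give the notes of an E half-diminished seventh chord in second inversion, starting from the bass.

E half-diminished seventh is E–G–Bb–D. Second inversion puts the fifth (Bb) in the bass, with the remaining tones above: Bb, D, E, G.

Bb, D, E, G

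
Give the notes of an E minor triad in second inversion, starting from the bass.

B, E, G

E minor is E–G–B. Second inversion puts the fifth (B) in the bass, with the remaining tones above: B, E, G.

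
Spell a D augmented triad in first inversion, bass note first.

D augmented is D–F#–A#. First inversion puts the third (F#) in the bass, with the remaining tones above: F#, A#, D.

F#, A#, D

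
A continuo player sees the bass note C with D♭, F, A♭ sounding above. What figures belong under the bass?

The notes C, Db, F, Ab stack in thirds as Db–F–Ab–C — a Db major seventh chord. The bass C is the seventh, so this is third inversion: figured 4/2.

4/2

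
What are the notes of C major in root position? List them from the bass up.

Spelling C major: C–E–G. In root position the root is bass, giving C, E, G from the bottom.

C, E, G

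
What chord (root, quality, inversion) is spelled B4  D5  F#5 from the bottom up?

The pitch classes B, D, F# arrange in thirds as B–D–F#: a B minor triad.
With the root (B) in the bass, the chord is in root position (figured bass 5/3).

B minor, root position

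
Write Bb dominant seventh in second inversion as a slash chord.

Bb7/F

Second inversion of Bb dominant seventh has the fifth (F) in the bass. As a slash chord: Bb7/F.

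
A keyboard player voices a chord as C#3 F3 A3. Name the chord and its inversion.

Reducing to letter names: C#, F, A. These stack in thirds as F–A–C# — an F augmented triad.
The lowest note is C#, the fifth of the chord, so this is second inversion (figured bass 6/4).

F augmented, second inversion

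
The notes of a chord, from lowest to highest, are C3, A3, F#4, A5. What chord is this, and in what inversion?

The distinct note names are C, A, F#. Stacked in thirds they read F#–A–C, which is a diminished triad on F#.
With the fifth (C) in the bass, the chord is in second inversion (figured bass 6/4).

F# diminished, second inversion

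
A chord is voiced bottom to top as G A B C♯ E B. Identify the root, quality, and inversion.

A dominant ninth, third inversion

Reducing to letter names: G, A, B, C#, E. These stack in thirds as A–C#–E–G–B — an A dominant ninth chord.
With the seventh (G) in the bass, the chord is in third inversion.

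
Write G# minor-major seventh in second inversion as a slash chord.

Second inversion of G# minor-major seventh has the fifth (D#) in the bass. As a slash chord: G#m(maj7)/D#.

G#m(maj7)/D#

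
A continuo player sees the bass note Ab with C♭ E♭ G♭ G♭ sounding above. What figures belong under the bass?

The notes Ab, Cb, Eb, Gb stack in thirds as Ab–Cb–Eb–Gb — an Ab minor seventh chord. The bass Ab is the root, so this is root position: figured 7.

7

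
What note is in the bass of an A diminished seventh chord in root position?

In root position the root is lowest. For A diminished seventh (A–C–Eb–Gb) that is A.

A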